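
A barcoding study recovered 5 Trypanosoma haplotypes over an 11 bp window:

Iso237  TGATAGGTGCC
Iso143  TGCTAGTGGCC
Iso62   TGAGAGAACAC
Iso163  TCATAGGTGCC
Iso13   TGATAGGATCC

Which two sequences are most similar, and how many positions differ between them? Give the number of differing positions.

Pairwise Hamming distances:
  Iso237 vs Iso143: 3
  Iso237 vs Iso62: 5
  Iso237 vs Iso163: 1
  Iso237 vs Iso13: 2
  Iso143 vs Iso62: 6
  Iso143 vs Iso163: 4
  Iso143 vs Iso13: 4
  Iso62 vs Iso163: 6
  Iso62 vs Iso13: 4
  Iso163 vs Iso13: 3
The smallest is 1, between Iso237 and Iso163.

1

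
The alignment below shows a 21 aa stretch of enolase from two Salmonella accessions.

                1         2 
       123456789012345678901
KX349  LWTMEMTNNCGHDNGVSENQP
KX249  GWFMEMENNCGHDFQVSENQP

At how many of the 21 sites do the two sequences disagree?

The sequences differ at positions 1 (L/G), 3 (T/F), 7 (T/E), 14 (N/F), 15 (G/Q).
That gives 5 mismatches out of 21 aligned sites, so the Hamming distance is 5.

5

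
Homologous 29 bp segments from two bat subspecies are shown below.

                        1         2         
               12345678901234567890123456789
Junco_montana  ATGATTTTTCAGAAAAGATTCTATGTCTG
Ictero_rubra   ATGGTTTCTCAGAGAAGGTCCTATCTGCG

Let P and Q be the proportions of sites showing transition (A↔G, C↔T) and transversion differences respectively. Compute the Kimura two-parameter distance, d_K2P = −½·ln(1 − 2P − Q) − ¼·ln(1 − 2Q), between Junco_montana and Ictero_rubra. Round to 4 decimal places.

0.3667

Mismatches occur at site 4 (A/G, transition), site 8 (T/C, transition), site 14 (A/G, transition), site 18 (A/G, transition), site 20 (T/C, transition), site 25 (G/C, transversion), site 27 (C/G, transversion), site 28 (T/C, transition).
Of the 8 differences, 6 transitions and 2 transversions over 29 sites: P = 6/29 = 0.206897, Q = 2/29 = 0.068966.
d = −0.5·ln(0.517240) − 0.25·ln(0.862068) = −0.5·(-0.659248) − 0.25·(-0.148421) = 0.3667.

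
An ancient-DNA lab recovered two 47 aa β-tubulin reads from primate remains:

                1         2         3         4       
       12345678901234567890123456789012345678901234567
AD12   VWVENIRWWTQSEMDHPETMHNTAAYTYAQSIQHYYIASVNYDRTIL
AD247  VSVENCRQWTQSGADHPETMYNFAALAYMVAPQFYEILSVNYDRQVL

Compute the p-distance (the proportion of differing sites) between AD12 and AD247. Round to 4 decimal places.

0.3830

Differing sites — 2:W/S; 6:I/C; 8:W/Q; 13:E/G; 14:M/A; 21:H/Y; 23:T/F; 26:Y/L; 27:T/A; 29:A/M; 30:Q/V; 31:S/A; 32:I/P; 34:H/F; 36:Y/E; 38:A/L; 45:T/Q; 46:I/V.
There are 18 differences over 47 sites, so p = 18/47 = 0.3830.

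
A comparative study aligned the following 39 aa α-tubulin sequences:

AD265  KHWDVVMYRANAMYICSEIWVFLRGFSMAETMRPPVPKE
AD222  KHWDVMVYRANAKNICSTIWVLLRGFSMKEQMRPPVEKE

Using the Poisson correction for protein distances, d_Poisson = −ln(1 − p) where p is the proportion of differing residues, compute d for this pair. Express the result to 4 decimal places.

0.2624

The sequences differ at positions 6 (V/M), 7 (M/V), 13 (M/K), 14 (Y/N), 18 (E/T), 22 (F/L), 29 (A/K), 31 (T/Q), 37 (P/E).
p = 9/39 = 0.230769.
d = −ln(1 − 0.230769) = −ln(0.769231) = 0.2624.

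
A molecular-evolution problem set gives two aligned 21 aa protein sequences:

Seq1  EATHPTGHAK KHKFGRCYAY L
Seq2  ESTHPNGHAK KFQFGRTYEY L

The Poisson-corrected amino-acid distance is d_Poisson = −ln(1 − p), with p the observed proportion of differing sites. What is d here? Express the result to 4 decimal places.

Differing sites — 2:A/S; 6:T/N; 12:H/F; 13:K/Q; 17:C/T; 19:A/E.
p = 6/21 = 0.285714.
d = −ln(1 − 0.285714) = −ln(0.714286) = 0.3365.

0.3365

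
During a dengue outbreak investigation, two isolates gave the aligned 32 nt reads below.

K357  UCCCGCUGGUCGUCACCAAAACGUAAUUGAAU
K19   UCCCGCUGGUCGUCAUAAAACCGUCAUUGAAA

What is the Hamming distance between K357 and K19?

The sequences differ at positions 16 (C/U), 17 (C/A), 21 (A/C), 25 (A/C), 32 (U/A).
That gives 5 mismatches out of 32 aligned sites, so the Hamming distance is 5.

5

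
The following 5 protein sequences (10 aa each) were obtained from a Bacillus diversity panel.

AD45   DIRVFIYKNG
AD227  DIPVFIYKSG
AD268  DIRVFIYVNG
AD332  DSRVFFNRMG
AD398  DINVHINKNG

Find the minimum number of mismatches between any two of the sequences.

Pairwise Hamming distances:
  AD45 vs AD227: 2
  AD45 vs AD268: 1
  AD45 vs AD332: 5
  AD45 vs AD398: 3
  AD227 vs AD268: 3
  AD227 vs AD332: 6
  AD227 vs AD398: 4
  AD268 vs AD332: 5
  AD268 vs AD398: 4
  AD332 vs AD398: 6
The smallest is 1, between AD45 and AD268.

1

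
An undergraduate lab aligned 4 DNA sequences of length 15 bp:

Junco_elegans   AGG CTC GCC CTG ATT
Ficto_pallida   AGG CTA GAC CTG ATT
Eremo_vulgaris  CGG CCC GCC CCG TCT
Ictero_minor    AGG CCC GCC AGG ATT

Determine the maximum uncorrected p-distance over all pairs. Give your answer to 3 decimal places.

0.467

Pairwise Hamming distances:
  Junco_elegans vs Ficto_pallida: 2
  Junco_elegans vs Eremo_vulgaris: 5
  Junco_elegans vs Ictero_minor: 3
  Ficto_pallida vs Eremo_vulgaris: 7
  Ficto_pallida vs Ictero_minor: 5
  Eremo_vulgaris vs Ictero_minor: 5
The largest is 7 mismatches, between Ficto_pallida and Eremo_vulgaris; p = 7/15 = 0.467.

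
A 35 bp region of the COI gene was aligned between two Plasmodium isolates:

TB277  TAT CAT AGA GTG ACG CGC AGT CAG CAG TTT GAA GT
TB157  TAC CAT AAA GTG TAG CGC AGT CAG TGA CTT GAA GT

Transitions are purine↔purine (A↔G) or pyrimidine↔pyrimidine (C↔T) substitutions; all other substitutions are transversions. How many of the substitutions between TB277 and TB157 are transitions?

6

Differing sites — 3:T/C (Ti); 8:G/A (Ti); 13:A/T (Tv); 14:C/A (Tv); 25:C/T (Ti); 26:A/G (Ti); 27:G/A (Ti); 28:T/C (Ti).
Of the 8 differences, 6 transitions and 2 transversions, so the answer is 6.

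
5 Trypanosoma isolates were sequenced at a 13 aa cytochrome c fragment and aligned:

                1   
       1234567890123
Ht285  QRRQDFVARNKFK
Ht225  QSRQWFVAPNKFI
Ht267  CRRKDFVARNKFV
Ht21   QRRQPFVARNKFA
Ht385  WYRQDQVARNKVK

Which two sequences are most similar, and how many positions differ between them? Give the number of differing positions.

2

Pairwise Hamming distances:
  Ht285 vs Ht225: 4
  Ht285 vs Ht267: 3
  Ht285 vs Ht21: 2
  Ht285 vs Ht385: 4
  Ht225 vs Ht267: 6
  Ht225 vs Ht21: 4
  Ht225 vs Ht385: 7
  Ht267 vs Ht21: 4
  Ht267 vs Ht385: 6
  Ht21 vs Ht385: 6
The smallest is 2, between Ht285 and Ht21.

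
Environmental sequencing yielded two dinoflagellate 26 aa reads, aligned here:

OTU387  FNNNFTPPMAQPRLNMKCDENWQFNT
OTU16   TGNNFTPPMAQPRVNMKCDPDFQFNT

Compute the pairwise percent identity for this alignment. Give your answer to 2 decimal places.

Mismatches occur at site 1 (F/T), site 2 (N/G), site 14 (L/V), site 20 (E/P), site 21 (N/D), site 22 (W/F).
20 of the 26 sites match, so the percent identity is 20/26 × 100 = 76.92%.

76.92%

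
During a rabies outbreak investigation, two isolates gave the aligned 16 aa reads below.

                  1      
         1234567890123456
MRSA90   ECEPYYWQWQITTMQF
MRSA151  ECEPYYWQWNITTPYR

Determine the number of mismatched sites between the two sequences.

The sequences differ at positions 10 (Q/N), 14 (M/P), 15 (Q/Y), 16 (F/R).
That gives 4 mismatches out of 16 aligned sites, so the Hamming distance is 4.

4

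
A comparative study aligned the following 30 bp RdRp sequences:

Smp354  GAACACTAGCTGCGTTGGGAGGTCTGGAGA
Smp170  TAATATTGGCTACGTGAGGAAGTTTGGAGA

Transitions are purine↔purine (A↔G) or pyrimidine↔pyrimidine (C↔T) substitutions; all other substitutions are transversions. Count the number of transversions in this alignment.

The sequences differ at positions 1 (G/T, transversion), 4 (C/T, transition), 6 (C/T, transition), 8 (A/G, transition), 12 (G/A, transition), 16 (T/G, transversion), 17 (G/A, transition), 21 (G/A, transition), 24 (C/T, transition).
Of the 9 differences, 7 transitions and 2 transversions, so the answer is 2.

2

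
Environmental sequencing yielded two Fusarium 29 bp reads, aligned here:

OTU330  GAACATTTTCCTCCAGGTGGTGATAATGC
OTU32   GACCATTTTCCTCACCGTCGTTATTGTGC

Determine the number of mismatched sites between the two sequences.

8

Differing sites — 3:A/C; 14:C/A; 15:A/C; 16:G/C; 19:G/C; 22:G/T; 25:A/T; 26:A/G.
That gives 8 mismatches out of 29 aligned sites, so the Hamming distance is 8.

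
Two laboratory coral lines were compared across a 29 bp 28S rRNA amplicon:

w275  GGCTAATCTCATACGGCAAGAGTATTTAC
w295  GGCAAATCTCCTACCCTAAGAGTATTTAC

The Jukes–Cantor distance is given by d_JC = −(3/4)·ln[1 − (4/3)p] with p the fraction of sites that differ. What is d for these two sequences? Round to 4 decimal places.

0.1959

The sequences differ at positions 4 (T/A), 11 (A/C), 15 (G/C), 16 (G/C), 17 (C/T).
p = 5/29 = 0.172414.
d = −0.75 · ln(1 − (4/3)·0.172414) = −0.75 · ln(0.770115) = −0.75 · (-0.261215) = 0.1959.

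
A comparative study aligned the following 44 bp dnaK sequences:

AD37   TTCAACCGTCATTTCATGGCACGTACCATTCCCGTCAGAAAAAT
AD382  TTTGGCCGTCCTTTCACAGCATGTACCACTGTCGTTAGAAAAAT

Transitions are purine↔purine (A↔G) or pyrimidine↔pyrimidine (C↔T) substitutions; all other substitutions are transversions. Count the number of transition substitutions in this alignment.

Differing sites — 3:C/T (Ti); 4:A/G (Ti); 5:A/G (Ti); 11:A/C (Tv); 17:T/C (Ti); 18:G/A (Ti); 22:C/T (Ti); 29:T/C (Ti); 31:C/G (Tv); 32:C/T (Ti); 36:C/T (Ti).
Of the 11 differences, 9 transitions and 2 transversions, so the answer is 9.

9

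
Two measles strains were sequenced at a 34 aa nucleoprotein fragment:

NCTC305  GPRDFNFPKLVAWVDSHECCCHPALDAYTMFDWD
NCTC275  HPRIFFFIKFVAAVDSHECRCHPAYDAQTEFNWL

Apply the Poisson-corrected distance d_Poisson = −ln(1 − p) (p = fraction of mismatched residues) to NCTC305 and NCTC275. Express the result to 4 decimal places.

0.4353

The sequences differ at positions 1 (G/H), 4 (D/I), 6 (N/F), 8 (P/I), 10 (L/F), 13 (W/A), 20 (C/R), 25 (L/Y), 28 (Y/Q), 30 (M/E), 32 (D/N), 34 (D/L).
p = 12/34 = 0.352941.
d = −ln(1 − 0.352941) = −ln(0.647059) = 0.4353.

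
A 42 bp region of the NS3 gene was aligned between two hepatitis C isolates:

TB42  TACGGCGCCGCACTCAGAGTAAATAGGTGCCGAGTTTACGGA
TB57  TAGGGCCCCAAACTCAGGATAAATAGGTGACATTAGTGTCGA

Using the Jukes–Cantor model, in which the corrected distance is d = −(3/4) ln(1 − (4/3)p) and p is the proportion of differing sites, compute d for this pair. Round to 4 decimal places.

0.4850

Differing sites — 3:C/G; 7:G/C; 10:G/A; 11:C/A; 18:A/G; 19:G/A; 30:C/A; 32:G/A; 33:A/T; 34:G/T; 35:T/A; 36:T/G; 38:A/G; 39:C/T; 40:G/C.
p = 15/42 = 0.357143.
d = −0.75 · ln(1 − (4/3)·0.357143) = −0.75 · ln(0.523809) = −0.75 · (-0.646628) = 0.4850.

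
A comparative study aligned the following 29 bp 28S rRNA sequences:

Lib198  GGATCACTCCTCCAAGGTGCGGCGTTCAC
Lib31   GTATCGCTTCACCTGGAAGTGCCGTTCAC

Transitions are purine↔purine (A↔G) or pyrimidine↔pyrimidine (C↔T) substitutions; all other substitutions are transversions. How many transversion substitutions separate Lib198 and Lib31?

Differing sites — 2:G/T (Tv); 6:A/G (Ti); 9:C/T (Ti); 11:T/A (Tv); 14:A/T (Tv); 15:A/G (Ti); 17:G/A (Ti); 18:T/A (Tv); 20:C/T (Ti); 22:G/C (Tv).
Of the 10 differences, 5 transitions and 5 transversions, so the answer is 5.

5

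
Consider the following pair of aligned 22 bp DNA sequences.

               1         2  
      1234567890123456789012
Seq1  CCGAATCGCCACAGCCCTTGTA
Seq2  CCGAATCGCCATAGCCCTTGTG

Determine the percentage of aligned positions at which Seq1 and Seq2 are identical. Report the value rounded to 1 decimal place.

90.9%

The sequences differ at positions 12 (C/T), 22 (A/G).
20 of the 22 sites match, so the percent identity is 20/22 × 100 = 90.9%.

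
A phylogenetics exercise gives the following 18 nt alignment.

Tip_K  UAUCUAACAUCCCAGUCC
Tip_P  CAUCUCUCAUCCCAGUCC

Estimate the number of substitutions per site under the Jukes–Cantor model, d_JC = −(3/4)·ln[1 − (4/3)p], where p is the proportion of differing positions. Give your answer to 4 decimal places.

0.1885

The sequences differ at positions 1 (U/C), 6 (A/C), 7 (A/U).
p = 3/18 = 0.166667.
d = −0.75 · ln(1 − (4/3)·0.166667) = −0.75 · ln(0.777777) = −0.75 · (-0.251315) = 0.1885.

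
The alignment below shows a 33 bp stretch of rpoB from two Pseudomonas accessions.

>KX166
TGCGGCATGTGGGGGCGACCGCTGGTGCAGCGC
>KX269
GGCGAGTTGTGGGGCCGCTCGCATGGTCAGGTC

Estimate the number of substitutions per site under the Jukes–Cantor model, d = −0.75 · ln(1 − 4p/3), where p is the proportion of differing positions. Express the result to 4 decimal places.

The sequences differ at positions 1 (T/G), 5 (G/A), 6 (C/G), 7 (A/T), 15 (G/C), 18 (A/C), 19 (C/T), 23 (T/A), 24 (G/T), 26 (T/G), 27 (G/T), 31 (C/G), 32 (G/T).
p = 13/33 = 0.393939.
d = −0.75 · ln(1 − (4/3)·0.393939) = −0.75 · ln(0.474748) = −0.75 · (-0.744971) = 0.5587.

0.5587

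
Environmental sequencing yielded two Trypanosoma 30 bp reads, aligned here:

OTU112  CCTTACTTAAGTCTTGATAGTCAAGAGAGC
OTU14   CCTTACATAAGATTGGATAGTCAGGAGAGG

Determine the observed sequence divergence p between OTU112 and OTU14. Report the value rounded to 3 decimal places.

0.200

Differing sites — 7:T/A; 12:T/A; 13:C/T; 15:T/G; 24:A/G; 30:C/G.
There are 6 differences over 30 sites, so p = 6/30 = 0.200.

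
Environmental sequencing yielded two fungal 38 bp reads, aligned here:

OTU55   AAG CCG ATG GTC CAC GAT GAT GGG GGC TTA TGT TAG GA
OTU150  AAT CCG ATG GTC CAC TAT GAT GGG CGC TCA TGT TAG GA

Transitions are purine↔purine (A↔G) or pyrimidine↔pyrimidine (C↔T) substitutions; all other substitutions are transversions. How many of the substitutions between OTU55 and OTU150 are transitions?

1

The sequences differ at positions 3 (G/T, transversion), 16 (G/T, transversion), 25 (G/C, transversion), 29 (T/C, transition).
Of the 4 differences, 1 transition and 3 transversions, so the answer is 1.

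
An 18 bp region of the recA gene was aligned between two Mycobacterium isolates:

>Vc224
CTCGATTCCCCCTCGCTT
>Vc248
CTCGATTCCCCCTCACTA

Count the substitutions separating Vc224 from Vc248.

2

Differing sites — 15:G/A; 18:T/A.
That gives 2 mismatches out of 18 aligned sites, so the Hamming distance is 2.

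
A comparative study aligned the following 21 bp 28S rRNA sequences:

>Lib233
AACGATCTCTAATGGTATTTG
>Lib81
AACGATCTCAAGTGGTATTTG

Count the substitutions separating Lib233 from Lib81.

Differing sites — 10:T/A; 12:A/G.
That gives 2 mismatches out of 21 aligned sites, so the Hamming distance is 2.

2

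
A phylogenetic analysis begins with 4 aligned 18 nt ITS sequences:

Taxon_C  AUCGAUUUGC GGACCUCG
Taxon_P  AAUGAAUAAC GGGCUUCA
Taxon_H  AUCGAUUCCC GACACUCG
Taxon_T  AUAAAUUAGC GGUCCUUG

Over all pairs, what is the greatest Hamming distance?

10

Pairwise Hamming distances:
  Taxon_C vs Taxon_P: 8
  Taxon_C vs Taxon_H: 5
  Taxon_C vs Taxon_T: 5
  Taxon_P vs Taxon_H: 10
  Taxon_P vs Taxon_T: 9
  Taxon_H vs Taxon_T: 8
The largest is 10, between Taxon_P and Taxon_H.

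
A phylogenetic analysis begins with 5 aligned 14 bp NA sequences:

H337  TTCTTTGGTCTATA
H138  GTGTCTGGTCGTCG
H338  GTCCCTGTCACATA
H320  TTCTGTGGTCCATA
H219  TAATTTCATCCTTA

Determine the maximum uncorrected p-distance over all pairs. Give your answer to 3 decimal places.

0.714

Pairwise Hamming distances:
  H337 vs H138: 7
  H337 vs H338: 7
  H337 vs H320: 2
  H337 vs H219: 6
  H138 vs H338: 9
  H138 vs H320: 7
  H138 vs H219: 9
  H338 vs H320: 6
  H338 vs H219: 10
  H320 vs H219: 6
The largest is 10 mismatches, between H338 and H219; p = 10/14 = 0.714.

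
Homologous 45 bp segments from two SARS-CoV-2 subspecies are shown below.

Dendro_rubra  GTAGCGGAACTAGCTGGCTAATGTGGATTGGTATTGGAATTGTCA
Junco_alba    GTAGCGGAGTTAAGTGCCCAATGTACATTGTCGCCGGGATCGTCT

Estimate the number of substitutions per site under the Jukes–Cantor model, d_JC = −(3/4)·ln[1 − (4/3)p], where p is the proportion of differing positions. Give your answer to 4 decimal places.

Differing sites — 9:A/G; 10:C/T; 13:G/A; 14:C/G; 17:G/C; 19:T/C; 25:G/A; 26:G/C; 31:G/T; 32:T/C; 33:A/G; 34:T/C; 35:T/C; 38:A/G; 41:T/C; 45:A/T.
p = 16/45 = 0.355556.
d = −0.75 · ln(1 − (4/3)·0.355556) = −0.75 · ln(0.525925) = −0.75 · (-0.642597) = 0.4819.

0.4819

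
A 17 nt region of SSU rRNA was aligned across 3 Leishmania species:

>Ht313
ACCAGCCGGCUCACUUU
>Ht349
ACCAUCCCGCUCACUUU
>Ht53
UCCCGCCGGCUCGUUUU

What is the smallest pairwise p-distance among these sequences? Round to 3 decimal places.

0.118

Pairwise Hamming distances:
  Ht313 vs Ht349: 2
  Ht313 vs Ht53: 4
  Ht349 vs Ht53: 6
The smallest is 2 mismatches, between Ht313 and Ht349; p = 2/17 = 0.118.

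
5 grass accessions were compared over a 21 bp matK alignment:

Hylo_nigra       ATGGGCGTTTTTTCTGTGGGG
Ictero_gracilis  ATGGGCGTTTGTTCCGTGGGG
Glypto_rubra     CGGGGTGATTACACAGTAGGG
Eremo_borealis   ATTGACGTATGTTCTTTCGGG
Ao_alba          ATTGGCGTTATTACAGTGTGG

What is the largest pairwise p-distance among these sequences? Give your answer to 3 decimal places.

Pairwise Hamming distances:
  Hylo_nigra vs Ictero_gracilis: 2
  Hylo_nigra vs Glypto_rubra: 9
  Hylo_nigra vs Eremo_borealis: 6
  Hylo_nigra vs Ao_alba: 5
  Ictero_gracilis vs Glypto_rubra: 9
  Ictero_gracilis vs Eremo_borealis: 6
  Ictero_gracilis vs Ao_alba: 6
  Glypto_rubra vs Eremo_borealis: 13
  Glypto_rubra vs Ao_alba: 10
  Eremo_borealis vs Ao_alba: 9
The largest is 13 mismatches, between Glypto_rubra and Eremo_borealis; p = 13/21 = 0.619.

0.619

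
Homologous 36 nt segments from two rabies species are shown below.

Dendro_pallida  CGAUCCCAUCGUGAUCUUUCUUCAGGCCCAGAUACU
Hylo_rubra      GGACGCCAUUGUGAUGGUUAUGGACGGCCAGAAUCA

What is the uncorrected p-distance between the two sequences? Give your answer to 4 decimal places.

0.3889

Differing sites — 1:C/G; 4:U/C; 5:C/G; 10:C/U; 16:C/G; 17:U/G; 20:C/A; 22:U/G; 23:C/G; 25:G/C; 27:C/G; 33:U/A; 34:A/U; 36:U/A.
There are 14 differences over 36 sites, so p = 14/36 = 0.3889.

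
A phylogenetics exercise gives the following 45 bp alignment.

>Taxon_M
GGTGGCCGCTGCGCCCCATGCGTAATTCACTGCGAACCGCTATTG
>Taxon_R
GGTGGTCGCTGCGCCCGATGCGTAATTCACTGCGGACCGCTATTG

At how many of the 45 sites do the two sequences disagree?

The sequences differ at positions 6 (C/T), 17 (C/G), 35 (A/G).
That gives 3 mismatches out of 45 aligned sites, so the Hamming distance is 3.

3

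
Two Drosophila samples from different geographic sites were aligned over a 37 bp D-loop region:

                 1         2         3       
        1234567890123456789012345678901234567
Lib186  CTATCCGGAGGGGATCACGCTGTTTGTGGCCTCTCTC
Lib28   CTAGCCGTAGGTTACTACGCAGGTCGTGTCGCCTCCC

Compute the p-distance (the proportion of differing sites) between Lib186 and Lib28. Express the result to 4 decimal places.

Differing sites — 4:T/G; 8:G/T; 12:G/T; 13:G/T; 15:T/C; 16:C/T; 21:T/A; 23:T/G; 25:T/C; 29:G/T; 31:C/G; 32:T/C; 36:T/C.
There are 13 differences over 37 sites, so p = 13/37 = 0.3514.

0.3514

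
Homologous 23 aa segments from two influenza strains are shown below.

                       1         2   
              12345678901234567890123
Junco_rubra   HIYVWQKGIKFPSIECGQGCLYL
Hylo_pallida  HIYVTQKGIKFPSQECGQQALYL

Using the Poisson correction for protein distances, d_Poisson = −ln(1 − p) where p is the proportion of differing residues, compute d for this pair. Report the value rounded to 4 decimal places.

0.1911

Differing sites — 5:W/T; 14:I/Q; 19:G/Q; 20:C/A.
p = 4/23 = 0.173913.
d = −ln(1 − 0.173913) = −ln(0.826087) = 0.1911.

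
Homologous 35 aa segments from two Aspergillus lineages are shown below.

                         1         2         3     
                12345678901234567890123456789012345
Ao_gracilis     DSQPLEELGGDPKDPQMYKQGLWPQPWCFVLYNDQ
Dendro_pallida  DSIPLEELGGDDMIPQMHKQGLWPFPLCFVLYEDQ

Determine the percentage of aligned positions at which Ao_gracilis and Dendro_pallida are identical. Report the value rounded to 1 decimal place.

77.1%

The sequences differ at positions 3 (Q/I), 12 (P/D), 13 (K/M), 14 (D/I), 18 (Y/H), 25 (Q/F), 27 (W/L), 33 (N/E).
27 of the 35 sites match, so the percent identity is 27/35 × 100 = 77.1%.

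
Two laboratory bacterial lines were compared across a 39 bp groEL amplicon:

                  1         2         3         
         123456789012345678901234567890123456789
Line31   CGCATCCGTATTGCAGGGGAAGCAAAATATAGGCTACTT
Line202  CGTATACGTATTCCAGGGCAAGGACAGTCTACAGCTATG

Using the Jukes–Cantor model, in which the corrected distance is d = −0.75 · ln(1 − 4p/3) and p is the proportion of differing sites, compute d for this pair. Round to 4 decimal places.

The sequences differ at positions 3 (C/T), 6 (C/A), 13 (G/C), 19 (G/C), 23 (C/G), 25 (A/C), 27 (A/G), 29 (A/C), 32 (G/C), 33 (G/A), 34 (C/G), 35 (T/C), 36 (A/T), 37 (C/A), 39 (T/G).
p = 15/39 = 0.384615.
d = −0.75 · ln(1 − (4/3)·0.384615) = −0.75 · ln(0.487180) = −0.75 · (-0.719122) = 0.5393.

0.5393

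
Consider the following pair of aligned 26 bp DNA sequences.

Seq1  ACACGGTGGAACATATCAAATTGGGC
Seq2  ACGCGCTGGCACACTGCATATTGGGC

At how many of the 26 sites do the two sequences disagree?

Differing sites — 3:A/G; 6:G/C; 10:A/C; 14:T/C; 15:A/T; 16:T/G; 19:A/T.
That gives 7 mismatches out of 26 aligned sites, so the Hamming distance is 7.

7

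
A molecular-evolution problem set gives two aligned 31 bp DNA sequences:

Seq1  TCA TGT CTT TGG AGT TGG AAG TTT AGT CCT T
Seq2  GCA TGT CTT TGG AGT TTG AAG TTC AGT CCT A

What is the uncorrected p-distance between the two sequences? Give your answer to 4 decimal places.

The sequences differ at positions 1 (T/G), 17 (G/T), 24 (T/C), 31 (T/A).
There are 4 differences over 31 sites, so p = 4/31 = 0.1290.

0.1290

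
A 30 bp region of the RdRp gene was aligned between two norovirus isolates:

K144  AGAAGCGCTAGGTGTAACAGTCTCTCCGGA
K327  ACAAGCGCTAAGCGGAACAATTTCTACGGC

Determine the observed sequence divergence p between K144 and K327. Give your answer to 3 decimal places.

Mismatches occur at site 2 (G→C), site 11 (G→A), site 13 (T→C), site 15 (T→G), site 20 (G→A), site 22 (C→T), site 26 (C→A), site 30 (A→C).
There are 8 differences over 30 sites, so p = 8/30 = 0.267.

0.267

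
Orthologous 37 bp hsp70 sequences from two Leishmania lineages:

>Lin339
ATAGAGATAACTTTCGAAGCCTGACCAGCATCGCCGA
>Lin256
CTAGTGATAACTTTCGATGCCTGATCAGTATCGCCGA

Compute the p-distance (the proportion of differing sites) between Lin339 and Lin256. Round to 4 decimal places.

0.1351

Mismatches occur at site 1 (A/C), site 5 (A/T), site 18 (A/T), site 25 (C/T), site 29 (C/T).
There are 5 differences over 37 sites, so p = 5/37 = 0.1351.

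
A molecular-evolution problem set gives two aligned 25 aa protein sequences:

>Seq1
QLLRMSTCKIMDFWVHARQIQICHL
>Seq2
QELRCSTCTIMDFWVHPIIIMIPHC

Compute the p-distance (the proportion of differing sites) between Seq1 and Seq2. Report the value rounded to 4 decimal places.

0.3600

Differing sites — 2:L/E; 5:M/C; 9:K/T; 17:A/P; 18:R/I; 19:Q/I; 21:Q/M; 23:C/P; 25:L/C.
There are 9 differences over 25 sites, so p = 9/25 = 0.3600.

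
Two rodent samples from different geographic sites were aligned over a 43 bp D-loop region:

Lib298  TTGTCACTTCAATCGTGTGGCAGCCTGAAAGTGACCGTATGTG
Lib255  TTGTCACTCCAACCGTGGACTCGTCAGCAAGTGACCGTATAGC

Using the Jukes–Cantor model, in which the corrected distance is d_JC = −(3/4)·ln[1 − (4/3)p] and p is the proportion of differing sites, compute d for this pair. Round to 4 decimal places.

0.3870

Differing sites — 9:T/C; 13:T/C; 18:T/G; 19:G/A; 20:G/C; 21:C/T; 22:A/C; 24:C/T; 26:T/A; 28:A/C; 41:G/A; 42:T/G; 43:G/C.
p = 13/43 = 0.302326.
d = −0.75 · ln(1 − (4/3)·0.302326) = −0.75 · ln(0.596899) = −0.75 · (-0.516007) = 0.3870.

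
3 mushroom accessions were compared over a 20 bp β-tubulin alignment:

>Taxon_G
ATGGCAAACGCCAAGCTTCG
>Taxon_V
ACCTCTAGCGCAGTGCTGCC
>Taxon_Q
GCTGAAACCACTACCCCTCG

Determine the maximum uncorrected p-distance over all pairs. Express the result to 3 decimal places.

0.700

Pairwise Hamming distances:
  Taxon_G vs Taxon_V: 10
  Taxon_G vs Taxon_Q: 10
  Taxon_V vs Taxon_Q: 14
The largest is 14 mismatches, between Taxon_V and Taxon_Q; p = 14/20 = 0.700.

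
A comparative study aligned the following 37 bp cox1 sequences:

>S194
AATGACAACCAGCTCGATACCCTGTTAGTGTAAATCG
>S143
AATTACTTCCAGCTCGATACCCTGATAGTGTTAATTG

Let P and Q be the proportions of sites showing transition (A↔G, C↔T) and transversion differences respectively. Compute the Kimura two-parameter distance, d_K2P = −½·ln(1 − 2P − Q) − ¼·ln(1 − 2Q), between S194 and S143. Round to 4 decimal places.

Differing sites — 4:G/T (Tv); 7:A/T (Tv); 8:A/T (Tv); 25:T/A (Tv); 32:A/T (Tv); 36:C/T (Ti).
Of the 6 differences, 1 transition and 5 transversions over 37 sites: P = 1/37 = 0.027027, Q = 5/37 = 0.135135.
d = −0.5·ln(0.810811) − 0.25·ln(0.729730) = −0.5·(-0.209720) − 0.25·(-0.315081) = 0.1836.

0.1836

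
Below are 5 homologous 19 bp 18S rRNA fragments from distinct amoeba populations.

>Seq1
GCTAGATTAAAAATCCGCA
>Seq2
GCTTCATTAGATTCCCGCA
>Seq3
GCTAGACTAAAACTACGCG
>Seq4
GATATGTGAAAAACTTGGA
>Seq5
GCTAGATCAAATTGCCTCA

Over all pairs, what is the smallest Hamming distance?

Pairwise Hamming distances:
  Seq1 vs Seq2: 6
  Seq1 vs Seq3: 4
  Seq1 vs Seq4: 8
  Seq1 vs Seq5: 5
  Seq2 vs Seq3: 9
  Seq2 vs Seq4: 11
  Seq2 vs Seq5: 6
  Seq3 vs Seq4: 11
  Seq3 vs Seq5: 8
  Seq4 vs Seq5: 11
The smallest is 4, between Seq1 and Seq3.

4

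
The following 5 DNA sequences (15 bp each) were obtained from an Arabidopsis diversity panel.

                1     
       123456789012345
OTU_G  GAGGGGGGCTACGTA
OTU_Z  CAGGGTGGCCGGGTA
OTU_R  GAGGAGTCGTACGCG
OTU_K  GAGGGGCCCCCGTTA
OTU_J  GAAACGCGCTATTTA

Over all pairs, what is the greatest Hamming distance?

Pairwise Hamming distances:
  OTU_G vs OTU_Z: 5
  OTU_G vs OTU_R: 6
  OTU_G vs OTU_K: 6
  OTU_G vs OTU_J: 6
  OTU_Z vs OTU_R: 11
  OTU_Z vs OTU_K: 6
  OTU_Z vs OTU_J: 10
  OTU_R vs OTU_K: 9
  OTU_R vs OTU_J: 10
  OTU_K vs OTU_J: 7
The largest is 11, between OTU_Z and OTU_R.

11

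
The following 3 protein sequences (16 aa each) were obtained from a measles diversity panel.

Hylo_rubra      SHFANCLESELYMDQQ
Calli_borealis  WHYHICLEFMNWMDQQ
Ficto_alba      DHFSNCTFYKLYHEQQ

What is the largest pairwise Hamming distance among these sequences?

Pairwise Hamming distances:
  Hylo_rubra vs Calli_borealis: 8
  Hylo_rubra vs Ficto_alba: 8
  Calli_borealis vs Ficto_alba: 12
The largest is 12, between Calli_borealis and Ficto_alba.

12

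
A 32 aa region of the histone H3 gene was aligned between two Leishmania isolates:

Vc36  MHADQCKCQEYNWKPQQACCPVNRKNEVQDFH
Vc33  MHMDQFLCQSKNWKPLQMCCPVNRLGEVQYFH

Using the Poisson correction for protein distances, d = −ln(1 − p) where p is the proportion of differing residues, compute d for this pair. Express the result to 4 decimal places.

Mismatches occur at site 3 (A→M), site 6 (C→F), site 7 (K→L), site 10 (E→S), site 11 (Y→K), site 16 (Q→L), site 18 (A→M), site 25 (K→L), site 26 (N→G), site 30 (D→Y).
p = 10/32 = 0.312500.
d = −ln(1 − 0.312500) = −ln(0.687500) = 0.3747.

0.3747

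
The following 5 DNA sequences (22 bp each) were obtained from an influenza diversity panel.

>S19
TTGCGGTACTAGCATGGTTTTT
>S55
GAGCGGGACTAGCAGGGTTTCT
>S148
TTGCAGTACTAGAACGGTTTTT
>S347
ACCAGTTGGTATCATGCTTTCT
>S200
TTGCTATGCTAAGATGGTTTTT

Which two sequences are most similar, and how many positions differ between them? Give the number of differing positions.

Pairwise Hamming distances:
  S19 vs S55: 5
  S19 vs S148: 3
  S19 vs S347: 10
  S19 vs S200: 5
  S55 vs S148: 7
  S55 vs S347: 11
  S55 vs S200: 10
  S148 vs S347: 13
  S148 vs S200: 6
  S347 vs S200: 11
The smallest is 3, between S19 and S148.

3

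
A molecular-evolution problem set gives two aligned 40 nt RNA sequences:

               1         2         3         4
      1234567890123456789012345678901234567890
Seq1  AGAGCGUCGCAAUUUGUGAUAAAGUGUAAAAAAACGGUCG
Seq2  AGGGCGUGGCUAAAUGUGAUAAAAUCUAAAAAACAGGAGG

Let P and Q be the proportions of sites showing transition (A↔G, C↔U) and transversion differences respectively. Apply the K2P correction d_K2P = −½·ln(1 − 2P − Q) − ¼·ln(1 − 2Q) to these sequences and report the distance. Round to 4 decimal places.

0.3460

The sequences differ at positions 3 (A/G, transition), 8 (C/G, transversion), 11 (A/U, transversion), 13 (U/A, transversion), 14 (U/A, transversion), 24 (G/A, transition), 26 (G/C, transversion), 34 (A/C, transversion), 35 (C/A, transversion), 38 (U/A, transversion), 39 (C/G, transversion).
Of the 11 differences, 2 transitions and 9 transversions over 40 sites: P = 2/40 = 0.050000, Q = 9/40 = 0.225000.
d = −0.5·ln(0.675000) − 0.25·ln(0.550000) = −0.5·(-0.393043) − 0.25·(-0.597837) = 0.3460.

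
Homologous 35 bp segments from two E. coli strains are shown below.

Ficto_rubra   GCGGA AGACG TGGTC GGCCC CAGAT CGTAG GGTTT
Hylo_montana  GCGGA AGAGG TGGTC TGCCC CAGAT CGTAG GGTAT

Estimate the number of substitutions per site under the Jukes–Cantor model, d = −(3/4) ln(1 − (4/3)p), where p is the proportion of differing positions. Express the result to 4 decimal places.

0.0910

Differing sites — 9:C/G; 16:G/T; 34:T/A.
p = 3/35 = 0.085714.
d = −0.75 · ln(1 − (4/3)·0.085714) = −0.75 · ln(0.885715) = −0.75 · (-0.121360) = 0.0910.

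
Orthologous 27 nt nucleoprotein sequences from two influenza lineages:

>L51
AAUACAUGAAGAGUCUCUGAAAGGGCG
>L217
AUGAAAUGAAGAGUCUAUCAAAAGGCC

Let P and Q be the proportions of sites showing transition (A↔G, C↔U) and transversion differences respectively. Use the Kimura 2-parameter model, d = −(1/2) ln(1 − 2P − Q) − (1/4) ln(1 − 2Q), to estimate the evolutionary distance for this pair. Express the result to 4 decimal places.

Mismatches occur at site 2 (A→U, transversion), site 3 (U→G, transversion), site 5 (C→A, transversion), site 17 (C→A, transversion), site 19 (G→C, transversion), site 23 (G→A, transition), site 27 (G→C, transversion).
Of the 7 differences, 1 transition and 6 transversions over 27 sites: P = 1/27 = 0.037037, Q = 6/27 = 0.222222.
d = −0.5·ln(0.703704) − 0.25·ln(0.555556) = −0.5·(-0.351397) − 0.25·(-0.587786) = 0.3226.

0.3226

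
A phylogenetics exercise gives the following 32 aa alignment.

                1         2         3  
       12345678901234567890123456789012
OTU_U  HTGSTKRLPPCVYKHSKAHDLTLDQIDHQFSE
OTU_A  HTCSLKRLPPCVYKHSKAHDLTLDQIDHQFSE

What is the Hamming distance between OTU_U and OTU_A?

The sequences differ at positions 3 (G/C), 5 (T/L).
That gives 2 mismatches out of 32 aligned sites, so the Hamming distance is 2.

2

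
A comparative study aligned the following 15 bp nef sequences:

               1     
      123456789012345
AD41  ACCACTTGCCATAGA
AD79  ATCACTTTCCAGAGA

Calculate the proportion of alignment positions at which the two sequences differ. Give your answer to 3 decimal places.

Mismatches occur at site 2 (C→T), site 8 (G→T), site 12 (T→G).
There are 3 differences over 15 sites, so p = 3/15 = 0.200.

0.200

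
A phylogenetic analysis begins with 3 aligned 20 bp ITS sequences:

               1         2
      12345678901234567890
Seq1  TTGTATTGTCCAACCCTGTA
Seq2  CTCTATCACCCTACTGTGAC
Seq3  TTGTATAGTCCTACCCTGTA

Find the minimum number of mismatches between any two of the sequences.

2

Pairwise Hamming distances:
  Seq1 vs Seq2: 10
  Seq1 vs Seq3: 2
  Seq2 vs Seq3: 9
The smallest is 2, between Seq1 and Seq3.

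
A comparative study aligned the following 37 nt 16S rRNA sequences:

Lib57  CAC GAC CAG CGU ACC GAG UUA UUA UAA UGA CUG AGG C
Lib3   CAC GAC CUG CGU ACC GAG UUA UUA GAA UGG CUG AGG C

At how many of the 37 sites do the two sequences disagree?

Mismatches occur at site 8 (A/U), site 25 (U/G), site 30 (A/G).
That gives 3 mismatches out of 37 aligned sites, so the Hamming distance is 3.

3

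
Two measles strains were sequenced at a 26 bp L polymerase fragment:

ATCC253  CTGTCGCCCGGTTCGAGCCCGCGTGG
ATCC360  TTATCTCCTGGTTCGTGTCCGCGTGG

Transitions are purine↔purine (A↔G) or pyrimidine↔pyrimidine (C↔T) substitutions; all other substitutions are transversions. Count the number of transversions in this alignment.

Mismatches occur at site 1 (C/T, transition), site 3 (G/A, transition), site 6 (G/T, transversion), site 9 (C/T, transition), site 16 (A/T, transversion), site 18 (C/T, transition).
Of the 6 differences, 4 transitions and 2 transversions, so the answer is 2.

2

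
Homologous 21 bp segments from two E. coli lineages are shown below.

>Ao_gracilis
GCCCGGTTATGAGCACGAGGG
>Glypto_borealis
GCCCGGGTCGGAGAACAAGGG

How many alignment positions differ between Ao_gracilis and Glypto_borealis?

Differing sites — 7:T/G; 9:A/C; 10:T/G; 14:C/A; 17:G/A.
That gives 5 mismatches out of 21 aligned sites, so the Hamming distance is 5.

5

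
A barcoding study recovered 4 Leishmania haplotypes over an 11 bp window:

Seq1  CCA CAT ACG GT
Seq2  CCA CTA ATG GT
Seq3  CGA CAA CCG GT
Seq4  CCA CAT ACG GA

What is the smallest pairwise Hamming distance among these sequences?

1

Pairwise Hamming distances:
  Seq1 vs Seq2: 3
  Seq1 vs Seq3: 3
  Seq1 vs Seq4: 1
  Seq2 vs Seq3: 4
  Seq2 vs Seq4: 4
  Seq3 vs Seq4: 4
The smallest is 1, between Seq1 and Seq4.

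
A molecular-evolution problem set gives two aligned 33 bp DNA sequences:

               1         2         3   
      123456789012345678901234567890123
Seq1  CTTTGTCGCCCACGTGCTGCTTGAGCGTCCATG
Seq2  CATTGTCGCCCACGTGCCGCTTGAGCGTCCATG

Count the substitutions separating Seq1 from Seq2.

2

The sequences differ at positions 2 (T/A), 18 (T/C).
That gives 2 mismatches out of 33 aligned sites, so the Hamming distance is 2.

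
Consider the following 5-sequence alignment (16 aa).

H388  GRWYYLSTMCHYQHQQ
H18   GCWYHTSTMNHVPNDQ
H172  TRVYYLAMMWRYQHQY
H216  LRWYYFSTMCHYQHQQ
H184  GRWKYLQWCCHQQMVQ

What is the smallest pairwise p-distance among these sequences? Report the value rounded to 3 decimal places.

Pairwise Hamming distances:
  H388 vs H18: 8
  H388 vs H172: 7
  H388 vs H216: 2
  H388 vs H184: 7
  H18 vs H172: 14
  H18 vs H216: 9
  H18 vs H184: 12
  H172 vs H216: 8
  H172 vs H184: 12
  H216 vs H184: 9
The smallest is 2 mismatches, between H388 and H216; p = 2/16 = 0.125.

0.125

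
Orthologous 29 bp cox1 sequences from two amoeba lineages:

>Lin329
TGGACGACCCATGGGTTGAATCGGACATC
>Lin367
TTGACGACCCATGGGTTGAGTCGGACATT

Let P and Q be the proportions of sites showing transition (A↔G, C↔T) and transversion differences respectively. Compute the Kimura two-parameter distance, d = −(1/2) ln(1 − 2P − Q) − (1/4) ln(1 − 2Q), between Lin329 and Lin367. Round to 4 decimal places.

0.1125

Mismatches occur at site 2 (G/T, transversion), site 20 (A/G, transition), site 29 (C/T, transition).
Of the 3 differences, 2 transitions and 1 transversion over 29 sites: P = 2/29 = 0.068966, Q = 1/29 = 0.034483.
d = −0.5·ln(0.827585) − 0.25·ln(0.931034) = −0.5·(-0.189243) − 0.25·(-0.071459) = 0.1125.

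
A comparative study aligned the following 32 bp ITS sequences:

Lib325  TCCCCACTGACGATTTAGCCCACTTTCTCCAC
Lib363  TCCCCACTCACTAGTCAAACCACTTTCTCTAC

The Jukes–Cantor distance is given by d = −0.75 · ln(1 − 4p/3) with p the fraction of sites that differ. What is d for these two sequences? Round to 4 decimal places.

0.2586

The sequences differ at positions 9 (G/C), 12 (G/T), 14 (T/G), 16 (T/C), 18 (G/A), 19 (C/A), 30 (C/T).
p = 7/32 = 0.218750.
d = −0.75 · ln(1 − (4/3)·0.218750) = −0.75 · ln(0.708333) = −0.75 · (-0.344841) = 0.2586.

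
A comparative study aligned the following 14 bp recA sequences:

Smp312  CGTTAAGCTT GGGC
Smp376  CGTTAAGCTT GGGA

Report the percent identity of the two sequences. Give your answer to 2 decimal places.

92.86%

The sequences differ at position 14 (C/A).
13 of the 14 sites match, so the percent identity is 13/14 × 100 = 92.86%.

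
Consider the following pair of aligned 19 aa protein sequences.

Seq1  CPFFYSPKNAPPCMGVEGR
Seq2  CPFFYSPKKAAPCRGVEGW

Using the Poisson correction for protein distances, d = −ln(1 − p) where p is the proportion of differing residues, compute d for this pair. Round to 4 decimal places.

0.2364

The sequences differ at positions 9 (N/K), 11 (P/A), 14 (M/R), 19 (R/W).
p = 4/19 = 0.210526.
d = −ln(1 − 0.210526) = −ln(0.789474) = 0.2364.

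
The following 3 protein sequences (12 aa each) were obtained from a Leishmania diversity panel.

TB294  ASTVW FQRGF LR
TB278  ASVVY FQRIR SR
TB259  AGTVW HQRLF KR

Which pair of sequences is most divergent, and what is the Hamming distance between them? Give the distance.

Pairwise Hamming distances:
  TB294 vs TB278: 5
  TB294 vs TB259: 4
  TB278 vs TB259: 7
The largest is 7, between TB278 and TB259.

7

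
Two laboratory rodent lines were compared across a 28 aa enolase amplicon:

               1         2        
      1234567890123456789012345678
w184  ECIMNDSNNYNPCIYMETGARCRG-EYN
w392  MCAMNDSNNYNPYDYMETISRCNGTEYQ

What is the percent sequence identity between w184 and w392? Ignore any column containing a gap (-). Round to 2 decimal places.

70.37%

Excluding the 1 gap column leaves 27 comparable sites.
The sequences differ at positions 1 (E/M), 3 (I/A), 13 (C/Y), 14 (I/D), 19 (G/I), 20 (A/S), 23 (R/N), 28 (N/Q).
19 of the 27 comparable sites match, so the percent identity is 19/27 × 100 = 70.37%.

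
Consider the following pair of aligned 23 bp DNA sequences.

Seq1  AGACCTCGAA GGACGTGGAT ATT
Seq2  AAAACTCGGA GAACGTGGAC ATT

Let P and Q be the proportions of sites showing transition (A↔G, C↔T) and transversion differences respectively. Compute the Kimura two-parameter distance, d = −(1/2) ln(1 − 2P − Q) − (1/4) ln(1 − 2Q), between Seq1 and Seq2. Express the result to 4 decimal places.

0.2710

The sequences differ at positions 2 (G/A, transition), 4 (C/A, transversion), 9 (A/G, transition), 12 (G/A, transition), 20 (T/C, transition).
Of the 5 differences, 4 transitions and 1 transversion over 23 sites: P = 4/23 = 0.173913, Q = 1/23 = 0.043478.
d = −0.5·ln(0.608696) − 0.25·ln(0.913044) = −0.5·(-0.496436) − 0.25·(-0.090971) = 0.2710.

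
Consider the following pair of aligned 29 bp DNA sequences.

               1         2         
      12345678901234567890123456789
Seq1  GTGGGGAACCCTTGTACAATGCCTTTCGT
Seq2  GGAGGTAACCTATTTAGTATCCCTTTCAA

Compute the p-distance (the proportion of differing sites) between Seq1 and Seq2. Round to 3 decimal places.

0.379

Differing sites — 2:T/G; 3:G/A; 6:G/T; 11:C/T; 12:T/A; 14:G/T; 17:C/G; 18:A/T; 21:G/C; 28:G/A; 29:T/A.
There are 11 differences over 29 sites, so p = 11/29 = 0.379.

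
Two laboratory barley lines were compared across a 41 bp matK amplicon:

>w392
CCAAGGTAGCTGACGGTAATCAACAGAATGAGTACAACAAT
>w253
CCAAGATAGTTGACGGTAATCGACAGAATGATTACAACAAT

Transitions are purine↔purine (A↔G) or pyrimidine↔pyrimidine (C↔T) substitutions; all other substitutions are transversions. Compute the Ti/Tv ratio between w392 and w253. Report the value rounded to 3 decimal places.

Mismatches occur at site 6 (G↔A, transition), site 10 (C↔T, transition), site 22 (A↔G, transition), site 32 (G↔T, transversion).
Of the 4 differences, 3 transitions and 1 transversion, so Ti/Tv = 3/1 = 3.000.

3.000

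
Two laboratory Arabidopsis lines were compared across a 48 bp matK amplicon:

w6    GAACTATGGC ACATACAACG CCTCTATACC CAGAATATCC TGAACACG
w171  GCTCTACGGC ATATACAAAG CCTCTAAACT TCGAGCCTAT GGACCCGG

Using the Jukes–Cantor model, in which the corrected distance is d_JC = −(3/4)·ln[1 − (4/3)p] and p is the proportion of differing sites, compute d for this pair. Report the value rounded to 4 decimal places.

0.5199

Mismatches occur at site 2 (A→C), site 3 (A→T), site 7 (T→C), site 12 (C→T), site 19 (C→A), site 27 (T→A), site 30 (C→T), site 31 (C→T), site 32 (A→C), site 35 (A→G), site 36 (T→C), site 37 (A→C), site 39 (C→A), site 40 (C→T), site 41 (T→G), site 44 (A→C), site 46 (A→C), site 47 (C→G).
p = 18/48 = 0.375000.
d = −0.75 · ln(1 − (4/3)·0.375000) = −0.75 · ln(0.500000) = −0.75 · (-0.693147) = 0.5199.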